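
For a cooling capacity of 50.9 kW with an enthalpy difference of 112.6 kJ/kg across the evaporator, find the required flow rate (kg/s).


m_dot = Q / dh
m_dot = 50.9 / 112.6
m_dot = 0.452 kg/s

0.452


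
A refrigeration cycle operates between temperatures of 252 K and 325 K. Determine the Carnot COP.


dT = 325 - 252 = 73 K
COP_carnot = T_cold / dT = 252 / 73
COP_carnot = 3.452

3.452


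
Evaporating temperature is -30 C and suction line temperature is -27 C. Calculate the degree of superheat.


Superheat = T_suction - T_evap
Superheat = -27 - (-30)
Superheat = 3 K

3


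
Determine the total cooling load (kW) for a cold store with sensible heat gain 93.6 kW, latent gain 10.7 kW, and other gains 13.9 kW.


Q_total = Q_s + Q_l + Q_misc
Q_total = 93.6 + 10.7 + 13.9
Q_total = 118.2 kW

118.2


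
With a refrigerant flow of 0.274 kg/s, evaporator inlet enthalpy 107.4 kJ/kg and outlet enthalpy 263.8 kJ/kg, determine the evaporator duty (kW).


dh = 263.8 - 107.4 = 156.4 kJ/kg
Q_evap = m_dot * dh = 0.274 * 156.4
Q_evap = 42.85 kW

42.85


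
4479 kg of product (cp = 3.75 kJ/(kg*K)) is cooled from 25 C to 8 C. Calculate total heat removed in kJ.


dT = 25 - (8) = 17 K
Q = m * cp * dT = 4479 * 3.75 * 17
Q = 285536 kJ

285536


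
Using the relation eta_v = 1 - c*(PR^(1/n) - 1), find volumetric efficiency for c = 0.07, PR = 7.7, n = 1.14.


PR^(1/n) = 7.7^(1/1.14) = 5.9927125
eta_v = 1 - 0.07 * (5.9927125 - 1)
eta_v = 0.6505

0.6505


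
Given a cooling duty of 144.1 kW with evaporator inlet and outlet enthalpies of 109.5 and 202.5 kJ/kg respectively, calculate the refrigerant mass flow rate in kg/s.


dh = 202.5 - 109.5 = 93.0 kJ/kg
m_dot = Q / dh = 144.1 / 93.0 = 1.5495 kg/s

1.5495


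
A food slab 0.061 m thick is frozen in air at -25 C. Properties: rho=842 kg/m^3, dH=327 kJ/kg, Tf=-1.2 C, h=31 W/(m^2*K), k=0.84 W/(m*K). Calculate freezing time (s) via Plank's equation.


dT = -1.2 - (-25) = 23.8 K
term1 = a/(2h) = 0.061/(2*31) = 0.0009838709677
term2 = a^2/(8k) = 0.061^2/(8*0.84) = 0.0005537202381
t = rho*dH*1000/dT * (term1 + term2)
t = 842*327*1000/23.8 * (0.0009838709677 + 0.0005537202381)
t = 17788 s

17788


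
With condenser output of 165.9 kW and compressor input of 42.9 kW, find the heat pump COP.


COP_hp = Q_cond / W
COP_hp = 165.9 / 42.9
COP_hp = 3.867

3.867


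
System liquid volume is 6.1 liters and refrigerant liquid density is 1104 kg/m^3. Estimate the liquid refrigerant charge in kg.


Charge = V * rho / 1000
Charge = 6.1 * 1104 / 1000
Charge = 6.73 kg

6.73


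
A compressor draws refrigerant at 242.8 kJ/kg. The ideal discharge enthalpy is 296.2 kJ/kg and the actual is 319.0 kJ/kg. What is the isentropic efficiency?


dh_ideal = 296.2 - 242.8 = 53.4 kJ/kg
dh_actual = 319.0 - 242.8 = 76.2 kJ/kg
eta_s = dh_ideal / dh_actual = 53.4 / 76.2
eta_s = 0.7008

0.7008


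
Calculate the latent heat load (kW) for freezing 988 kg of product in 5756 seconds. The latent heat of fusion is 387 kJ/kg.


Q_lat = m * h_fg / t
Q_lat = 988 * 387 / 5756
Q_lat = 66.43 kW

66.43


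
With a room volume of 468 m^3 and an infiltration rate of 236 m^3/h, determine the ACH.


ACH = flow / volume
ACH = 236 / 468
ACH = 0.504

0.504


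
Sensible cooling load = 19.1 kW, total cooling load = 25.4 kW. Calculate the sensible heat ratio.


SHR = Q_sensible / Q_total
SHR = 19.1 / 25.4
SHR = 0.752

0.752


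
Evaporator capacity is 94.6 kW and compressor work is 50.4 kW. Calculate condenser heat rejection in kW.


Q_cond = Q_evap + W
Q_cond = 94.6 + 50.4
Q_cond = 145.0 kW

145.0


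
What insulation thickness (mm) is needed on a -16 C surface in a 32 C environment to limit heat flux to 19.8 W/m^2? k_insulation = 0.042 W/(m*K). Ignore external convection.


dT = 32 - (-16) = 48 K
thickness = k * dT / q_max * 1000
thickness = 0.042 * 48 / 19.8 * 1000
thickness = 101.8 mm

101.8


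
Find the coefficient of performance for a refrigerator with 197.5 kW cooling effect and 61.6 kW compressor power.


COP = Q_evap / W
COP = 197.5 / 61.6
COP = 3.206

3.206


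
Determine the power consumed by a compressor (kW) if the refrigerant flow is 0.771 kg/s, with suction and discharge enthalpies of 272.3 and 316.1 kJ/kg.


dh = 316.1 - 272.3 = 43.8 kJ/kg
W = m_dot * dh = 0.771 * 43.8 = 33.77 kW

33.77


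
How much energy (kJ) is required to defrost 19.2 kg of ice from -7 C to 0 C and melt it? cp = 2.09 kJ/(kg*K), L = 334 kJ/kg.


Sensible heat = cp * dT = 2.09 * 7 = 14.63 kJ/kg
Total per kg = 14.63 + 334 = 348.63 kJ/kg
Q = m * total = 19.2 * 348.63
Q = 6693.7 kJ

6693.7


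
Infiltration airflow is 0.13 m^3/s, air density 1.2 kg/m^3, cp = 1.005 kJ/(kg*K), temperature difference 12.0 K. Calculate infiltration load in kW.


Q = V_dot * rho * cp * dT
Q = 0.13 * 1.2 * 1.005 * 12.0
Q = 1.881 kW

1.881


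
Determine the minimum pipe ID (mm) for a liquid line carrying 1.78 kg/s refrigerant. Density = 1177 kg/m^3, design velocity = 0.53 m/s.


A = m_dot / (rho * v) = 1.78 / (1177 * 0.53) = 0.002853432936 m^2
d = sqrt(4*A/pi) * 1000
d = 60.3 mm

60.3


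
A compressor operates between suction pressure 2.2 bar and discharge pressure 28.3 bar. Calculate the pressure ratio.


PR = P_high / P_low
PR = 28.3 / 2.2
PR = 12.864

12.864


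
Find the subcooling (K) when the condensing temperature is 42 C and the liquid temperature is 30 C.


Subcooling = T_cond - T_liquid
Subcooling = 42 - 30
Subcooling = 12 K

12


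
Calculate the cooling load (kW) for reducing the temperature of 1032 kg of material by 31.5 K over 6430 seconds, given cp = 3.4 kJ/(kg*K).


Q = m * cp * dT / t
Q = 1032 * 3.4 * 31.5 / 6430
Q = 17.189 kW

17.189


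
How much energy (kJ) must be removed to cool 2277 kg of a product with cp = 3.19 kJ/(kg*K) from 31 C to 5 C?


dT = 31 - (5) = 26 K
Q = m * cp * dT = 2277 * 3.19 * 26
Q = 188854 kJ

188854


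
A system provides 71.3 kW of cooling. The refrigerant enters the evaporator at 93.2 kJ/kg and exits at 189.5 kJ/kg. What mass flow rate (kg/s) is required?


dh = 189.5 - 93.2 = 96.3 kJ/kg
m_dot = Q / dh = 71.3 / 96.3 = 0.7404 kg/s

0.7404


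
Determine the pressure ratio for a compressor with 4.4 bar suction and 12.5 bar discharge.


PR = P_high / P_low
PR = 12.5 / 4.4
PR = 2.841

2.841


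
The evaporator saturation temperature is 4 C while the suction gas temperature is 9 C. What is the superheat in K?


Superheat = T_suction - T_evap
Superheat = 9 - (4)
Superheat = 5 K

5


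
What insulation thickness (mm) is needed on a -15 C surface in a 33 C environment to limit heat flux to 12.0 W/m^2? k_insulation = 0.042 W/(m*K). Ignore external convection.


dT = 33 - (-15) = 48 K
thickness = k * dT / q_max * 1000
thickness = 0.042 * 48 / 12.0 * 1000
thickness = 168.0 mm

168.0


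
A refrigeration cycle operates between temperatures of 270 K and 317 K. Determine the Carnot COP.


dT = 317 - 270 = 47 K
COP_carnot = T_cold / dT = 270 / 47
COP_carnot = 5.745

5.745


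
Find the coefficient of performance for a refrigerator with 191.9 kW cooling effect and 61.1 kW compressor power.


COP = Q_evap / W
COP = 191.9 / 61.1
COP = 3.141

3.141


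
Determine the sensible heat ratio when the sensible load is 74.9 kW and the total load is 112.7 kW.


SHR = Q_sensible / Q_total
SHR = 74.9 / 112.7
SHR = 0.665

0.665


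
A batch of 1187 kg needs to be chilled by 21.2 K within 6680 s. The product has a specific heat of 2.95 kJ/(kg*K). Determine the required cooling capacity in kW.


Q = m * cp * dT / t
Q = 1187 * 2.95 * 21.2 / 6680
Q = 11.113 kW

11.113


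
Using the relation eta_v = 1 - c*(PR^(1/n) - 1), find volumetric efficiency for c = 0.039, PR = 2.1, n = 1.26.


PR^(1/n) = 2.1^(1/1.26) = 1.80189549
eta_v = 1 - 0.039 * (1.80189549 - 1)
eta_v = 0.9687

0.9687


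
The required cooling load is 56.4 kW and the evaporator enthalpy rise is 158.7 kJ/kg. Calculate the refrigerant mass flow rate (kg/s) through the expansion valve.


m_dot = Q / dh
m_dot = 56.4 / 158.7
m_dot = 0.3554 kg/s

0.3554


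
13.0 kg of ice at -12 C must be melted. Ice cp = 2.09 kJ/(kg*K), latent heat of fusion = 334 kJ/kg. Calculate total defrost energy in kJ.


Sensible heat = cp * dT = 2.09 * 12 = 25.08 kJ/kg
Total per kg = 25.08 + 334 = 359.08 kJ/kg
Q = m * total = 13.0 * 359.08
Q = 4668.0 kJ

4668.0


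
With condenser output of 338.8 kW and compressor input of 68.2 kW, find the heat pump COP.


COP_hp = Q_cond / W
COP_hp = 338.8 / 68.2
COP_hp = 4.968

4.968


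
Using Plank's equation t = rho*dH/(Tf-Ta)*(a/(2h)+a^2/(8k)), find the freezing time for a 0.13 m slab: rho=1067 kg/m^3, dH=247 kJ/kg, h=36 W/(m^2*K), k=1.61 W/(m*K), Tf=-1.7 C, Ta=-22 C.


dT = -1.7 - (-22) = 20.3 K
term1 = a/(2h) = 0.13/(2*36) = 0.001805555556
term2 = a^2/(8k) = 0.13^2/(8*1.61) = 0.001312111801
t = rho*dH*1000/dT * (term1 + term2)
t = 1067*247*1000/20.3 * (0.001805555556 + 0.001312111801)
t = 40476 s

40476


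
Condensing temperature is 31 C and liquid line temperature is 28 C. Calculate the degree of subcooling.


Subcooling = T_cond - T_liquid
Subcooling = 31 - 28
Subcooling = 3 K

3


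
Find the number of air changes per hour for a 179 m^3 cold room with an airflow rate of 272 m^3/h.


ACH = flow / volume
ACH = 272 / 179
ACH = 1.52

1.52


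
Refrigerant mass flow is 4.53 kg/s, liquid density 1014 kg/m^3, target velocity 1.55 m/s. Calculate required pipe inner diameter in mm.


A = m_dot / (rho * v) = 4.53 / (1014 * 1.55) = 0.002882229433 m^2
d = sqrt(4*A/pi) * 1000
d = 60.6 mm

60.6


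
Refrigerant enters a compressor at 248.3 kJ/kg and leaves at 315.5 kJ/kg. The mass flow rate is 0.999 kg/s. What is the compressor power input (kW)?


dh = 315.5 - 248.3 = 67.2 kJ/kg
W = m_dot * dh = 0.999 * 67.2 = 67.13 kW

67.13


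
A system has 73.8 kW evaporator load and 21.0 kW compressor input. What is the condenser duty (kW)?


Q_cond = Q_evap + W
Q_cond = 73.8 + 21.0
Q_cond = 94.8 kW

94.8


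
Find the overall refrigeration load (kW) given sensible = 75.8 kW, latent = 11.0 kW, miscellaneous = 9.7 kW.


Q_total = Q_s + Q_l + Q_misc
Q_total = 75.8 + 11.0 + 9.7
Q_total = 96.5 kW

96.5


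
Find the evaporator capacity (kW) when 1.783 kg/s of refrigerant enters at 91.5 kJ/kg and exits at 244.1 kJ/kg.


dh = 244.1 - 91.5 = 152.6 kJ/kg
Q_evap = m_dot * dh = 1.783 * 152.6
Q_evap = 272.09 kW

272.09


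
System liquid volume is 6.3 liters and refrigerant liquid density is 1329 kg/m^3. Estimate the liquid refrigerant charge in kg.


Charge = V * rho / 1000
Charge = 6.3 * 1329 / 1000
Charge = 8.37 kg

8.37


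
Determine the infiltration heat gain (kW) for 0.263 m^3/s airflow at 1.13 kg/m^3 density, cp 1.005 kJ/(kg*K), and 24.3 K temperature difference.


Q = V_dot * rho * cp * dT
Q = 0.263 * 1.13 * 1.005 * 24.3
Q = 7.258 kW

7.258


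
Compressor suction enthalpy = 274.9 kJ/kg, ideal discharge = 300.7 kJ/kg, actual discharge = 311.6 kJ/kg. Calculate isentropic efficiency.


dh_ideal = 300.7 - 274.9 = 25.8 kJ/kg
dh_actual = 311.6 - 274.9 = 36.7 kJ/kg
eta_s = dh_ideal / dh_actual = 25.8 / 36.7
eta_s = 0.703

0.703


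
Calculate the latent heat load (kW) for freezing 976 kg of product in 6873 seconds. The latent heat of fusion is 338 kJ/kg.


Q_lat = m * h_fg / t
Q_lat = 976 * 338 / 6873
Q_lat = 48.0 kW

48.0


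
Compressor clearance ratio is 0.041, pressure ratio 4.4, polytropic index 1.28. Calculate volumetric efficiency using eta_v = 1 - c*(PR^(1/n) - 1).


PR^(1/n) = 4.4^(1/1.28) = 3.18197969
eta_v = 1 - 0.041 * (3.18197969 - 1)
eta_v = 0.9105

0.9105


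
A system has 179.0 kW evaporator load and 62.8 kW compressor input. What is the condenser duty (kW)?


Q_cond = Q_evap + W
Q_cond = 179.0 + 62.8
Q_cond = 241.8 kW

241.8


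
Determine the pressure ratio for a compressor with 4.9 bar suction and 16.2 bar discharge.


PR = P_high / P_low
PR = 16.2 / 4.9
PR = 3.306

3.306


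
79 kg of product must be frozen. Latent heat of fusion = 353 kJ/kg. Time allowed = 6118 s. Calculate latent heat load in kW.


Q_lat = m * h_fg / t
Q_lat = 79 * 353 / 6118
Q_lat = 4.56 kW

4.56


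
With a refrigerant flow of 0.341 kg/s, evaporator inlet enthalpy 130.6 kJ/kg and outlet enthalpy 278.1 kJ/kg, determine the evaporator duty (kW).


dh = 278.1 - 130.6 = 147.5 kJ/kg
Q_evap = m_dot * dh = 0.341 * 147.5
Q_evap = 50.3 kW

50.3


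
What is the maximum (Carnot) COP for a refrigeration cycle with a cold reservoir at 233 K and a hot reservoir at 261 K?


dT = 261 - 233 = 28 K
COP_carnot = T_cold / dT = 233 / 28
COP_carnot = 8.321

8.321


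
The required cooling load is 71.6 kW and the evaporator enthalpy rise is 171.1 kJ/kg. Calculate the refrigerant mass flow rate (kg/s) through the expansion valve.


m_dot = Q / dh
m_dot = 71.6 / 171.1
m_dot = 0.4185 kg/s

0.4185


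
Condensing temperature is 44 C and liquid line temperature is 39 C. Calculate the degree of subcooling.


Subcooling = T_cond - T_liquid
Subcooling = 44 - 39
Subcooling = 5 K

5


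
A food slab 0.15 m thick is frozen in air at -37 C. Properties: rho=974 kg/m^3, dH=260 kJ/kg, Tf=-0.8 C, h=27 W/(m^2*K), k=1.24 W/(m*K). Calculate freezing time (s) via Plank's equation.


dT = -0.8 - (-37) = 36.2 K
term1 = a/(2h) = 0.15/(2*27) = 0.002777777778
term2 = a^2/(8k) = 0.15^2/(8*1.24) = 0.002268145161
t = rho*dH*1000/dT * (term1 + term2)
t = 974*260*1000/36.2 * (0.002777777778 + 0.002268145161)
t = 35299 s

35299


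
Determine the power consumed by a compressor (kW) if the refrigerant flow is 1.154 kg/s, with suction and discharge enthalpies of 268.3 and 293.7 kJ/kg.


dh = 293.7 - 268.3 = 25.4 kJ/kg
W = m_dot * dh = 1.154 * 25.4 = 29.31 kW

29.31


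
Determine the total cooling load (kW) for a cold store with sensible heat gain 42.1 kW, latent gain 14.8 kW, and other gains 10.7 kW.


Q_total = Q_s + Q_l + Q_misc
Q_total = 42.1 + 14.8 + 10.7
Q_total = 67.6 kW

67.6


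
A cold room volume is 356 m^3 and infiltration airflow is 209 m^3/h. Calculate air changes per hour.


ACH = flow / volume
ACH = 209 / 356
ACH = 0.587

0.587


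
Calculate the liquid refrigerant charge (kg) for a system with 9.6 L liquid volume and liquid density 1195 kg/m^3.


Charge = V * rho / 1000
Charge = 9.6 * 1195 / 1000
Charge = 11.47 kg

11.47


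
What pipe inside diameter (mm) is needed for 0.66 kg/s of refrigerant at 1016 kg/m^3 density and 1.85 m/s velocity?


A = m_dot / (rho * v) = 0.66 / (1016 * 1.85) = 0.0003511385401 m^2
d = sqrt(4*A/pi) * 1000
d = 21.1 mm

21.1


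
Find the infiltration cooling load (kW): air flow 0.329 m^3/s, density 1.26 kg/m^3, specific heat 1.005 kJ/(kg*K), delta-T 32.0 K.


Q = V_dot * rho * cp * dT
Q = 0.329 * 1.26 * 1.005 * 32.0
Q = 13.332 kW

13.332


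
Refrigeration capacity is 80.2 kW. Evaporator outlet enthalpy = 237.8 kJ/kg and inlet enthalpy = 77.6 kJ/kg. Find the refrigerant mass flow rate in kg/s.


dh = 237.8 - 77.6 = 160.2 kJ/kg
m_dot = Q / dh = 80.2 / 160.2 = 0.5006 kg/s

0.5006


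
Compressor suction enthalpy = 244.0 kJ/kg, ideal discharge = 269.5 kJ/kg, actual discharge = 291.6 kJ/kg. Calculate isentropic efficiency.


dh_ideal = 269.5 - 244.0 = 25.5 kJ/kg
dh_actual = 291.6 - 244.0 = 47.6 kJ/kg
eta_s = dh_ideal / dh_actual = 25.5 / 47.6
eta_s = 0.5357

0.5357


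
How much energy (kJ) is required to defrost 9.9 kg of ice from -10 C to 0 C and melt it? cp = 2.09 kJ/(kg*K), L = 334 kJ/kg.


Sensible heat = cp * dT = 2.09 * 10 = 20.9 kJ/kg
Total per kg = 20.9 + 334 = 354.9 kJ/kg
Q = m * total = 9.9 * 354.9
Q = 3513.5 kJ

3513.5


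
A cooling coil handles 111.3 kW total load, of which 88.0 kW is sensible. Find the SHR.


SHR = Q_sensible / Q_total
SHR = 88.0 / 111.3
SHR = 0.791

0.791


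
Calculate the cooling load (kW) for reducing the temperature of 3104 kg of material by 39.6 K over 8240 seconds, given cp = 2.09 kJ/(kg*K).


Q = m * cp * dT / t
Q = 3104 * 2.09 * 39.6 / 8240
Q = 31.177 kW

31.177


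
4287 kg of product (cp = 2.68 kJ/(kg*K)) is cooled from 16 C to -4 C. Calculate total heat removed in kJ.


dT = 16 - (-4) = 20 K
Q = m * cp * dT = 4287 * 2.68 * 20
Q = 229783 kJ

229783


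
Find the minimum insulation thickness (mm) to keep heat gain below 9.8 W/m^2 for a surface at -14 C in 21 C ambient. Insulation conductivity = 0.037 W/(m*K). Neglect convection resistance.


dT = 21 - (-14) = 35 K
thickness = k * dT / q_max * 1000
thickness = 0.037 * 35 / 9.8 * 1000
thickness = 132.1 mm

132.1


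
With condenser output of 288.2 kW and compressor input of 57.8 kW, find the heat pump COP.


COP_hp = Q_cond / W
COP_hp = 288.2 / 57.8
COP_hp = 4.986

4.986


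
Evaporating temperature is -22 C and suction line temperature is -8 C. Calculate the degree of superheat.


Superheat = T_suction - T_evap
Superheat = -8 - (-22)
Superheat = 14 K

14


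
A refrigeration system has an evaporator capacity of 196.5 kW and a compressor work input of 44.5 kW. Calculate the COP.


COP = Q_evap / W
COP = 196.5 / 44.5
COP = 4.416

4.416


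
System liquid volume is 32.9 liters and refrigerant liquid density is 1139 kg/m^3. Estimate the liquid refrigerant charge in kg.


Charge = V * rho / 1000
Charge = 32.9 * 1139 / 1000
Charge = 37.47 kg

37.47


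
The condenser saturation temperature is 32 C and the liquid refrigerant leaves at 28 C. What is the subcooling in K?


Subcooling = T_cond - T_liquid
Subcooling = 32 - 28
Subcooling = 4 K

4


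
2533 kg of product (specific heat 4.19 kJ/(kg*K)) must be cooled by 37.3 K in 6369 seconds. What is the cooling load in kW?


Q = m * cp * dT / t
Q = 2533 * 4.19 * 37.3 / 6369
Q = 62.157 kW

62.157


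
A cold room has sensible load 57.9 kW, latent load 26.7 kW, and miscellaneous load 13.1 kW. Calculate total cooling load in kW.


Q_total = Q_s + Q_l + Q_misc
Q_total = 57.9 + 26.7 + 13.1
Q_total = 97.7 kW

97.7


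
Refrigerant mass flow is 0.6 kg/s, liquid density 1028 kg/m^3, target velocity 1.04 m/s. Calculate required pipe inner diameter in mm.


A = m_dot / (rho * v) = 0.6 / (1028 * 1.04) = 0.0005612092188 m^2
d = sqrt(4*A/pi) * 1000
d = 26.7 mm

26.7


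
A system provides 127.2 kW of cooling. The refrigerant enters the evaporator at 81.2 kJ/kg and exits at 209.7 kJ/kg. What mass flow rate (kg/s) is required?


dh = 209.7 - 81.2 = 128.5 kJ/kg
m_dot = Q / dh = 127.2 / 128.5 = 0.9899 kg/s

0.9899


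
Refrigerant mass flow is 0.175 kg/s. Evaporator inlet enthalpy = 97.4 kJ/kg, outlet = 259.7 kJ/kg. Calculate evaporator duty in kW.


dh = 259.7 - 97.4 = 162.3 kJ/kg
Q_evap = m_dot * dh = 0.175 * 162.3
Q_evap = 28.4 kW

28.4


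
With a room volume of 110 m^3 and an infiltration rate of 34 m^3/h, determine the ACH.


ACH = flow / volume
ACH = 34 / 110
ACH = 0.309

0.309


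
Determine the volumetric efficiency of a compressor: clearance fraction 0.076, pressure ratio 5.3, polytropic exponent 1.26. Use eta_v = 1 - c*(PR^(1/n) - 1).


PR^(1/n) = 5.3^(1/1.26) = 3.75683498
eta_v = 1 - 0.076 * (3.75683498 - 1)
eta_v = 0.7905

0.7905


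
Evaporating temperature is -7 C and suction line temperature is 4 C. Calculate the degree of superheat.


Superheat = T_suction - T_evap
Superheat = 4 - (-7)
Superheat = 11 K

11


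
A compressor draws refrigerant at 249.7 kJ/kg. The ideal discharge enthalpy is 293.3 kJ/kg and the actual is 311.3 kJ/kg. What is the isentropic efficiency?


dh_ideal = 293.3 - 249.7 = 43.6 kJ/kg
dh_actual = 311.3 - 249.7 = 61.6 kJ/kg
eta_s = dh_ideal / dh_actual = 43.6 / 61.6
eta_s = 0.7078

0.7078


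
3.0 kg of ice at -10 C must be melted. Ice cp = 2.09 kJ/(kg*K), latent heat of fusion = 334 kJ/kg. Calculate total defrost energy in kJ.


Sensible heat = cp * dT = 2.09 * 10 = 20.9 kJ/kg
Total per kg = 20.9 + 334 = 354.9 kJ/kg
Q = m * total = 3.0 * 354.9
Q = 1064.7 kJ

1064.7


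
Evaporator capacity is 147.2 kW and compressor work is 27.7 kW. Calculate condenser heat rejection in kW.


Q_cond = Q_evap + W
Q_cond = 147.2 + 27.7
Q_cond = 174.9 kW

174.9


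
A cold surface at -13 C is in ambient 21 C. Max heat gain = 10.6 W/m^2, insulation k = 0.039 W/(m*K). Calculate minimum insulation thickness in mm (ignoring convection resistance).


dT = 21 - (-13) = 34 K
thickness = k * dT / q_max * 1000
thickness = 0.039 * 34 / 10.6 * 1000
thickness = 125.1 mm

125.1


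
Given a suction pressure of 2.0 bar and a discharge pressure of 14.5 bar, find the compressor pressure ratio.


PR = P_high / P_low
PR = 14.5 / 2.0
PR = 7.25

7.25


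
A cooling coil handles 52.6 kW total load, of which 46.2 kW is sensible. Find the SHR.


SHR = Q_sensible / Q_total
SHR = 46.2 / 52.6
SHR = 0.878

0.878


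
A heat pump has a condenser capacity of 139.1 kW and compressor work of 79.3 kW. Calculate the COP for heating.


COP_hp = Q_cond / W
COP_hp = 139.1 / 79.3
COP_hp = 1.754

1.754


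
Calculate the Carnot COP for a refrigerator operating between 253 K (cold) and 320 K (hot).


dT = 320 - 253 = 67 K
COP_carnot = T_cold / dT = 253 / 67
COP_carnot = 3.776

3.776


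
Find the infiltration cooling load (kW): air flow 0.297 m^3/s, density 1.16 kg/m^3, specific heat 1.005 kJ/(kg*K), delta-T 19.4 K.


Q = V_dot * rho * cp * dT
Q = 0.297 * 1.16 * 1.005 * 19.4
Q = 6.717 kW

6.717


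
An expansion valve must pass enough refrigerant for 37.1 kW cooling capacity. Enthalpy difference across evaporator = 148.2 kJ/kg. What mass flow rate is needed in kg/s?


m_dot = Q / dh
m_dot = 37.1 / 148.2
m_dot = 0.2503 kg/s

0.2503


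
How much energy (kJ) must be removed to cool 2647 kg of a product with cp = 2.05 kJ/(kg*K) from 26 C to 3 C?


dT = 26 - (3) = 23 K
Q = m * cp * dT = 2647 * 2.05 * 23
Q = 124806 kJ

124806


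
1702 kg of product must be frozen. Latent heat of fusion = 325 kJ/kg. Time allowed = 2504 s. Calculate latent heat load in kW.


Q_lat = m * h_fg / t
Q_lat = 1702 * 325 / 2504
Q_lat = 220.91 kW

220.91


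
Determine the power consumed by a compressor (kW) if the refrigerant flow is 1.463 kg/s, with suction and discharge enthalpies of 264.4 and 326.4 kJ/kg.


dh = 326.4 - 264.4 = 62.0 kJ/kg
W = m_dot * dh = 1.463 * 62.0 = 90.71 kW

90.71


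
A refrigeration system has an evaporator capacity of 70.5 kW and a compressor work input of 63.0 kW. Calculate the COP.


COP = Q_evap / W
COP = 70.5 / 63.0
COP = 1.119

1.119


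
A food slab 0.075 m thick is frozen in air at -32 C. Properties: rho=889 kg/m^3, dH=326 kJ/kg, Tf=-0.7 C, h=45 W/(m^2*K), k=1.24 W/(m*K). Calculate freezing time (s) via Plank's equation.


dT = -0.7 - (-32) = 31.3 K
term1 = a/(2h) = 0.075/(2*45) = 0.0008333333333
term2 = a^2/(8k) = 0.075^2/(8*1.24) = 0.0005670362903
t = rho*dH*1000/dT * (term1 + term2)
t = 889*326*1000/31.3 * (0.0008333333333 + 0.0005670362903)
t = 12966 s

12966


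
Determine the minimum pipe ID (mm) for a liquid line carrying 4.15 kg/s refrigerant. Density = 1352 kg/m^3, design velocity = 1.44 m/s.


A = m_dot / (rho * v) = 4.15 / (1352 * 1.44) = 0.002131615713 m^2
d = sqrt(4*A/pi) * 1000
d = 52.1 mm

52.1


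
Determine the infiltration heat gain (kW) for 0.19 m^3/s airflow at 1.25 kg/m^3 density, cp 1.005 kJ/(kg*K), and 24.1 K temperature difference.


Q = V_dot * rho * cp * dT
Q = 0.19 * 1.25 * 1.005 * 24.1
Q = 5.752 kW

5.752


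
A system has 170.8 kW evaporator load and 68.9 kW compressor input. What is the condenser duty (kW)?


Q_cond = Q_evap + W
Q_cond = 170.8 + 68.9
Q_cond = 239.7 kW

239.7


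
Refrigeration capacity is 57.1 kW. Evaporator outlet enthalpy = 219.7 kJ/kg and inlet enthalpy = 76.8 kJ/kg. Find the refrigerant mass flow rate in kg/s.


dh = 219.7 - 76.8 = 142.9 kJ/kg
m_dot = Q / dh = 57.1 / 142.9 = 0.3996 kg/s

0.3996


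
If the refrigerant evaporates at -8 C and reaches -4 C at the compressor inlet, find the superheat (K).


Superheat = T_suction - T_evap
Superheat = -4 - (-8)
Superheat = 4 K

4


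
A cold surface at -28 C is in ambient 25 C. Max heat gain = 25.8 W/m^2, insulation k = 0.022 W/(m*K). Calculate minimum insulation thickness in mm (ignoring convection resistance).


dT = 25 - (-28) = 53 K
thickness = k * dT / q_max * 1000
thickness = 0.022 * 53 / 25.8 * 1000
thickness = 45.2 mm

45.2


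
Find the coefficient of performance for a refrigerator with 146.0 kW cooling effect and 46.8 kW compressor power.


COP = Q_evap / W
COP = 146.0 / 46.8
COP = 3.12

3.12


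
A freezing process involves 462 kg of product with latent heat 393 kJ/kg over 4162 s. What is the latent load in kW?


Q_lat = m * h_fg / t
Q_lat = 462 * 393 / 4162
Q_lat = 43.62 kW

43.62


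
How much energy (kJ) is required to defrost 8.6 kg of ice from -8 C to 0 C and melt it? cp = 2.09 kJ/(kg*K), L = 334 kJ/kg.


Sensible heat = cp * dT = 2.09 * 8 = 16.72 kJ/kg
Total per kg = 16.72 + 334 = 350.72 kJ/kg
Q = m * total = 8.6 * 350.72
Q = 3016.2 kJ

3016.2


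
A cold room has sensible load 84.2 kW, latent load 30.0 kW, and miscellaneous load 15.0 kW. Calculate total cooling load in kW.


Q_total = Q_s + Q_l + Q_misc
Q_total = 84.2 + 30.0 + 15.0
Q_total = 129.2 kW

129.2


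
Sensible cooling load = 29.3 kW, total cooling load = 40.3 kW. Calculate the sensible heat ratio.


SHR = Q_sensible / Q_total
SHR = 29.3 / 40.3
SHR = 0.727

0.727


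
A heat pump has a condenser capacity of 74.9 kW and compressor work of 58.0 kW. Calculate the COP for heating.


COP_hp = Q_cond / W
COP_hp = 74.9 / 58.0
COP_hp = 1.291

1.291


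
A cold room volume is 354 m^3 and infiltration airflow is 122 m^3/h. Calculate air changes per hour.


ACH = flow / volume
ACH = 122 / 354
ACH = 0.345

0.345


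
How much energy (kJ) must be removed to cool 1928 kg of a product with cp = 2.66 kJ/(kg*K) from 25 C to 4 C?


dT = 25 - (4) = 21 K
Q = m * cp * dT = 1928 * 2.66 * 21
Q = 107698 kJ

107698


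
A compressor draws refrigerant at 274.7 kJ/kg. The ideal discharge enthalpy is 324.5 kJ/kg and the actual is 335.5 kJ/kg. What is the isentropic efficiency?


dh_ideal = 324.5 - 274.7 = 49.8 kJ/kg
dh_actual = 335.5 - 274.7 = 60.8 kJ/kg
eta_s = dh_ideal / dh_actual = 49.8 / 60.8
eta_s = 0.8191

0.8191


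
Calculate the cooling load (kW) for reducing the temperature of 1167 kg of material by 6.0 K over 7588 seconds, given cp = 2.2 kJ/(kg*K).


Q = m * cp * dT / t
Q = 1167 * 2.2 * 6.0 / 7588
Q = 2.03 kW

2.03


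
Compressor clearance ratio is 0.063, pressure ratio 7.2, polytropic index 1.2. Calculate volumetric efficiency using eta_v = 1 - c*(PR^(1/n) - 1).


PR^(1/n) = 7.2^(1/1.2) = 5.18135975
eta_v = 1 - 0.063 * (5.18135975 - 1)
eta_v = 0.7366

0.7366


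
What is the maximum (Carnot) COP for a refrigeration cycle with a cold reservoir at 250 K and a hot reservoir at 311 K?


dT = 311 - 250 = 61 K
COP_carnot = T_cold / dT = 250 / 61
COP_carnot = 4.098

4.098


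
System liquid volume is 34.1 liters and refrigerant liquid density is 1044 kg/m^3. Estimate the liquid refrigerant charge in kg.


Charge = V * rho / 1000
Charge = 34.1 * 1044 / 1000
Charge = 35.6 kg

35.6


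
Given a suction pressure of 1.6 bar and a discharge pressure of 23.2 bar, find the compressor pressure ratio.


PR = P_high / P_low
PR = 23.2 / 1.6
PR = 14.5

14.5


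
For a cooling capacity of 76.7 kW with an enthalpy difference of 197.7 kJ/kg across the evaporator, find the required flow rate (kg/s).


m_dot = Q / dh
m_dot = 76.7 / 197.7
m_dot = 0.388 kg/s

0.388


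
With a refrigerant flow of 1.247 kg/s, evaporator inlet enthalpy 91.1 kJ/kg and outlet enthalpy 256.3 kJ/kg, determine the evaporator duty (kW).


dh = 256.3 - 91.1 = 165.2 kJ/kg
Q_evap = m_dot * dh = 1.247 * 165.2
Q_evap = 206.0 kW

206.0


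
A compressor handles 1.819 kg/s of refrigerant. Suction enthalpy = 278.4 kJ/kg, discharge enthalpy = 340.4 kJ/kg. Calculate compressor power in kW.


dh = 340.4 - 278.4 = 62.0 kJ/kg
W = m_dot * dh = 1.819 * 62.0 = 112.78 kW

112.78


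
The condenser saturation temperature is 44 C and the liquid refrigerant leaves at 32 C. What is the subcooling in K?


Subcooling = T_cond - T_liquid
Subcooling = 44 - 32
Subcooling = 12 K

12


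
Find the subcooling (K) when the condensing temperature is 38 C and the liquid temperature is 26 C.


Subcooling = T_cond - T_liquid
Subcooling = 38 - 26
Subcooling = 12 K

12


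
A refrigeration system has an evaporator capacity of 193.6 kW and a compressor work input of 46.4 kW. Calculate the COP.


COP = Q_evap / W
COP = 193.6 / 46.4
COP = 4.172

4.172


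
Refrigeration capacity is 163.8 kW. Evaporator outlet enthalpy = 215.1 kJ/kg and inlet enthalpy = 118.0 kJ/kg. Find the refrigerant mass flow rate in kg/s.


dh = 215.1 - 118.0 = 97.1 kJ/kg
m_dot = Q / dh = 163.8 / 97.1 = 1.6869 kg/s

1.6869


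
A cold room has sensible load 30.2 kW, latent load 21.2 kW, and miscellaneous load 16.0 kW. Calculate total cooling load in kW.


Q_total = Q_s + Q_l + Q_misc
Q_total = 30.2 + 21.2 + 16.0
Q_total = 67.4 kW

67.4


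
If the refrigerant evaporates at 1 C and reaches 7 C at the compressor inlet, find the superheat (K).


Superheat = T_suction - T_evap
Superheat = 7 - (1)
Superheat = 6 K

6


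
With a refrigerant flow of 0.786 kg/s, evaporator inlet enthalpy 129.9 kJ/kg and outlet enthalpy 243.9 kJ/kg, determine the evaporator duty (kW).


dh = 243.9 - 129.9 = 114.0 kJ/kg
Q_evap = m_dot * dh = 0.786 * 114.0
Q_evap = 89.6 kW

89.6


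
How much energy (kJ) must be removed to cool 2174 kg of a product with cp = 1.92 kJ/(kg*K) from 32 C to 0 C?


dT = 32 - (0) = 32 K
Q = m * cp * dT = 2174 * 1.92 * 32
Q = 133571 kJ

133571


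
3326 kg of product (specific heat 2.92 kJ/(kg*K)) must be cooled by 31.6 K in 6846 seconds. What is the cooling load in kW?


Q = m * cp * dT / t
Q = 3326 * 2.92 * 31.6 / 6846
Q = 44.829 kW

44.829


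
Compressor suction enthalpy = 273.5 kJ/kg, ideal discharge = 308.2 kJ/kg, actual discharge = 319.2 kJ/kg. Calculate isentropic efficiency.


dh_ideal = 308.2 - 273.5 = 34.7 kJ/kg
dh_actual = 319.2 - 273.5 = 45.7 kJ/kg
eta_s = dh_ideal / dh_actual = 34.7 / 45.7
eta_s = 0.7593

0.7593


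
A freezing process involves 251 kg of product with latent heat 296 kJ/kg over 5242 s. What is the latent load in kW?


Q_lat = m * h_fg / t
Q_lat = 251 * 296 / 5242
Q_lat = 14.17 kW

14.17


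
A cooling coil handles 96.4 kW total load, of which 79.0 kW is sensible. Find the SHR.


SHR = Q_sensible / Q_total
SHR = 79.0 / 96.4
SHR = 0.82

0.82


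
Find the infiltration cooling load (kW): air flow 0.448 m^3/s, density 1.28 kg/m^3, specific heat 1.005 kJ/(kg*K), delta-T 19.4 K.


Q = V_dot * rho * cp * dT
Q = 0.448 * 1.28 * 1.005 * 19.4
Q = 11.18 kW

11.18


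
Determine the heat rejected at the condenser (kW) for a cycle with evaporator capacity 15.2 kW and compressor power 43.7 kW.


Q_cond = Q_evap + W
Q_cond = 15.2 + 43.7
Q_cond = 58.9 kW

58.9


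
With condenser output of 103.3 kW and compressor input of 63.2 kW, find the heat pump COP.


COP_hp = Q_cond / W
COP_hp = 103.3 / 63.2
COP_hp = 1.634

1.634


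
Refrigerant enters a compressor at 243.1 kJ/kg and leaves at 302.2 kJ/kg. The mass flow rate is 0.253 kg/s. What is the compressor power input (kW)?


dh = 302.2 - 243.1 = 59.1 kJ/kg
W = m_dot * dh = 0.253 * 59.1 = 14.95 kW

14.95


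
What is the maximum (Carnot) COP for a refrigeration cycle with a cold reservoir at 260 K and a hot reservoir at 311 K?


dT = 311 - 260 = 51 K
COP_carnot = T_cold / dT = 260 / 51
COP_carnot = 5.098

5.098


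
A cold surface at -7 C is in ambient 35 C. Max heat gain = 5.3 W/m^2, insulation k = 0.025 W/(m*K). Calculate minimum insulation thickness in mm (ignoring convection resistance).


dT = 35 - (-7) = 42 K
thickness = k * dT / q_max * 1000
thickness = 0.025 * 42 / 5.3 * 1000
thickness = 198.1 mm

198.1


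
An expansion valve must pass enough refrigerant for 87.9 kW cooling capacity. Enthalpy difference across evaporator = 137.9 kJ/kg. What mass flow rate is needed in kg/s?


m_dot = Q / dh
m_dot = 87.9 / 137.9
m_dot = 0.6374 kg/s

0.6374


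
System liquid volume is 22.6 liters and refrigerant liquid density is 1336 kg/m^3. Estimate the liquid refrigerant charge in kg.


Charge = V * rho / 1000
Charge = 22.6 * 1336 / 1000
Charge = 30.19 kg

30.19


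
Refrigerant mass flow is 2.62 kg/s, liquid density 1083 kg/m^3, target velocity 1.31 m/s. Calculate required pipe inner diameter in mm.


A = m_dot / (rho * v) = 2.62 / (1083 * 1.31) = 0.001846722068 m^2
d = sqrt(4*A/pi) * 1000
d = 48.5 mm

48.5


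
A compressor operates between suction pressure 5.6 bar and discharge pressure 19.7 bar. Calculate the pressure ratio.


PR = P_high / P_low
PR = 19.7 / 5.6
PR = 3.518

3.518


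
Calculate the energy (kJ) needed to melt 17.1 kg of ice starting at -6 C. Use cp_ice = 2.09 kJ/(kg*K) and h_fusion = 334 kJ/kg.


Sensible heat = cp * dT = 2.09 * 6 = 12.54 kJ/kg
Total per kg = 12.54 + 334 = 346.54 kJ/kg
Q = m * total = 17.1 * 346.54
Q = 5925.8 kJ

5925.8


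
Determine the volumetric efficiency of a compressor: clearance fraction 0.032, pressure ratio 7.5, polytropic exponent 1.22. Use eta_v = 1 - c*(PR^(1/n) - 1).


PR^(1/n) = 7.5^(1/1.22) = 5.21510829
eta_v = 1 - 0.032 * (5.21510829 - 1)
eta_v = 0.8651

0.8651


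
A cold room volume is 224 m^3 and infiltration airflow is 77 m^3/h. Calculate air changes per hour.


ACH = flow / volume
ACH = 77 / 224
ACH = 0.344

0.344


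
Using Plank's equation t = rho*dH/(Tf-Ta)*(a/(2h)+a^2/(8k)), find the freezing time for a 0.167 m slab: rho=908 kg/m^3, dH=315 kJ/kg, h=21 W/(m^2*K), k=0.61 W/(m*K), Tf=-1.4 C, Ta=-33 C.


dT = -1.4 - (-33) = 31.6 K
term1 = a/(2h) = 0.167/(2*21) = 0.003976190476
term2 = a^2/(8k) = 0.167^2/(8*0.61) = 0.005714959016
t = rho*dH*1000/dT * (term1 + term2)
t = 908*315*1000/31.6 * (0.003976190476 + 0.005714959016)
t = 87717 s

87717


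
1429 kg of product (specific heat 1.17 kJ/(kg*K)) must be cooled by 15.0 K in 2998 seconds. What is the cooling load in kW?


Q = m * cp * dT / t
Q = 1429 * 1.17 * 15.0 / 2998
Q = 8.365 kW

8.365


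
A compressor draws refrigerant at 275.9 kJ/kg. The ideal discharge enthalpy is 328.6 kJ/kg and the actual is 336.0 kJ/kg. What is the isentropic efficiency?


dh_ideal = 328.6 - 275.9 = 52.7 kJ/kg
dh_actual = 336.0 - 275.9 = 60.1 kJ/kg
eta_s = dh_ideal / dh_actual = 52.7 / 60.1
eta_s = 0.8769

0.8769


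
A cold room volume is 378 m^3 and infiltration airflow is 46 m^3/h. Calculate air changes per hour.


ACH = flow / volume
ACH = 46 / 378
ACH = 0.122

0.122


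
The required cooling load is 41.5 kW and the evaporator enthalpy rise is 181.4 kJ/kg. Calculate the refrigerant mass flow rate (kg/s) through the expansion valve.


m_dot = Q / dh
m_dot = 41.5 / 181.4
m_dot = 0.2288 kg/s

0.2288


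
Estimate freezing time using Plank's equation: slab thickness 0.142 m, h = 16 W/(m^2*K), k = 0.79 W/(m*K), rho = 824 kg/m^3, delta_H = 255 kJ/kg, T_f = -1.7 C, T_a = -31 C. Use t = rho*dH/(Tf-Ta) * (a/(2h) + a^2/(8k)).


dT = -1.7 - (-31) = 29.3 K
term1 = a/(2h) = 0.142/(2*16) = 0.0044375
term2 = a^2/(8k) = 0.142^2/(8*0.79) = 0.003190506329
t = rho*dH*1000/dT * (term1 + term2)
t = 824*255*1000/29.3 * (0.0044375 + 0.003190506329)
t = 54703 s

54703


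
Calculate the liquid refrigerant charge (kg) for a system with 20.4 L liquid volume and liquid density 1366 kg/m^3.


Charge = V * rho / 1000
Charge = 20.4 * 1366 / 1000
Charge = 27.87 kg

27.87


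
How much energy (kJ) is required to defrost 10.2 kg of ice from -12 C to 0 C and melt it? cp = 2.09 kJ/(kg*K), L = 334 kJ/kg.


Sensible heat = cp * dT = 2.09 * 12 = 25.08 kJ/kg
Total per kg = 25.08 + 334 = 359.08 kJ/kg
Q = m * total = 10.2 * 359.08
Q = 3662.6 kJ

3662.6


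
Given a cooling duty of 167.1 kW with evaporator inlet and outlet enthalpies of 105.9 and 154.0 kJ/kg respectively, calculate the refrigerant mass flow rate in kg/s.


dh = 154.0 - 105.9 = 48.1 kJ/kg
m_dot = Q / dh = 167.1 / 48.1 = 3.474 kg/s

3.474


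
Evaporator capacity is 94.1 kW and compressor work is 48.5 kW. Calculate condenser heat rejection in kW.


Q_cond = Q_evap + W
Q_cond = 94.1 + 48.5
Q_cond = 142.6 kW

142.6


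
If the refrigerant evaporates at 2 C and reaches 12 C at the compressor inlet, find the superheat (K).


Superheat = T_suction - T_evap
Superheat = 12 - (2)
Superheat = 10 K

10


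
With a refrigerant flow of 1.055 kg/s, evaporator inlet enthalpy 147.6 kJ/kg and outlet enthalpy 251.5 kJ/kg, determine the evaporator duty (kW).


dh = 251.5 - 147.6 = 103.9 kJ/kg
Q_evap = m_dot * dh = 1.055 * 103.9
Q_evap = 109.61 kW

109.61


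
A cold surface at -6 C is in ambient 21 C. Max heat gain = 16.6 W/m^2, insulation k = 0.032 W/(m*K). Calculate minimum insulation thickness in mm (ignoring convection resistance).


dT = 21 - (-6) = 27 K
thickness = k * dT / q_max * 1000
thickness = 0.032 * 27 / 16.6 * 1000
thickness = 52.0 mm

52.0


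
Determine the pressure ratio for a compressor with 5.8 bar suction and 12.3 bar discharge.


PR = P_high / P_low
PR = 12.3 / 5.8
PR = 2.121

2.121


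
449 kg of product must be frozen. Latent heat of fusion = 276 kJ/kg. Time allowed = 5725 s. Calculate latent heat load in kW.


Q_lat = m * h_fg / t
Q_lat = 449 * 276 / 5725
Q_lat = 21.65 kW

21.65


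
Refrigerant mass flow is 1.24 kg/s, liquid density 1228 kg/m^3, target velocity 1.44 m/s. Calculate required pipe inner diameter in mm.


A = m_dot / (rho * v) = 1.24 / (1228 * 1.44) = 0.0007012305465 m^2
d = sqrt(4*A/pi) * 1000
d = 29.9 mm

29.9


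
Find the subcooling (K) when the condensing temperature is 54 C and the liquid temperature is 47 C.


Subcooling = T_cond - T_liquid
Subcooling = 54 - 47
Subcooling = 7 K

7


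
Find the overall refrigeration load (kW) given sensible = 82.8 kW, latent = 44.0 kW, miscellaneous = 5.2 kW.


Q_total = Q_s + Q_l + Q_misc
Q_total = 82.8 + 44.0 + 5.2
Q_total = 132.0 kW

132.0


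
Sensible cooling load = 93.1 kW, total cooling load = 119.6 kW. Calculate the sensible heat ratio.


SHR = Q_sensible / Q_total
SHR = 93.1 / 119.6
SHR = 0.778

0.778


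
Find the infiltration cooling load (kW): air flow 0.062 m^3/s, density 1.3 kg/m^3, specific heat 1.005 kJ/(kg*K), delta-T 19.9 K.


Q = V_dot * rho * cp * dT
Q = 0.062 * 1.3 * 1.005 * 19.9
Q = 1.612 kW

1.612


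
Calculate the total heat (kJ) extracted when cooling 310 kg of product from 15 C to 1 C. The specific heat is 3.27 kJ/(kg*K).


dT = 15 - (1) = 14 K
Q = m * cp * dT = 310 * 3.27 * 14
Q = 14192 kJ

14192


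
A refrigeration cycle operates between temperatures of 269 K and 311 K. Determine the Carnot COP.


dT = 311 - 269 = 42 K
COP_carnot = T_cold / dT = 269 / 42
COP_carnot = 6.405

6.405


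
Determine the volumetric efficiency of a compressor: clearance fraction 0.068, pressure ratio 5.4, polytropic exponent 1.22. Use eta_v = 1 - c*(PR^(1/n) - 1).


PR^(1/n) = 5.4^(1/1.22) = 3.98403141
eta_v = 1 - 0.068 * (3.98403141 - 1)
eta_v = 0.7971

0.7971


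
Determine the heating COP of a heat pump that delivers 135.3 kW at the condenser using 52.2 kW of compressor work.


COP_hp = Q_cond / W
COP_hp = 135.3 / 52.2
COP_hp = 2.592

2.592


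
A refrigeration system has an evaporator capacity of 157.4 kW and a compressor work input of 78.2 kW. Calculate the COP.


COP = Q_evap / W
COP = 157.4 / 78.2
COP = 2.013

2.013


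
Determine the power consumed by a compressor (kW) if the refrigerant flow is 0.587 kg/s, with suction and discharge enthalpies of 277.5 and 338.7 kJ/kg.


dh = 338.7 - 277.5 = 61.2 kJ/kg
W = m_dot * dh = 0.587 * 61.2 = 35.92 kW

35.92
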